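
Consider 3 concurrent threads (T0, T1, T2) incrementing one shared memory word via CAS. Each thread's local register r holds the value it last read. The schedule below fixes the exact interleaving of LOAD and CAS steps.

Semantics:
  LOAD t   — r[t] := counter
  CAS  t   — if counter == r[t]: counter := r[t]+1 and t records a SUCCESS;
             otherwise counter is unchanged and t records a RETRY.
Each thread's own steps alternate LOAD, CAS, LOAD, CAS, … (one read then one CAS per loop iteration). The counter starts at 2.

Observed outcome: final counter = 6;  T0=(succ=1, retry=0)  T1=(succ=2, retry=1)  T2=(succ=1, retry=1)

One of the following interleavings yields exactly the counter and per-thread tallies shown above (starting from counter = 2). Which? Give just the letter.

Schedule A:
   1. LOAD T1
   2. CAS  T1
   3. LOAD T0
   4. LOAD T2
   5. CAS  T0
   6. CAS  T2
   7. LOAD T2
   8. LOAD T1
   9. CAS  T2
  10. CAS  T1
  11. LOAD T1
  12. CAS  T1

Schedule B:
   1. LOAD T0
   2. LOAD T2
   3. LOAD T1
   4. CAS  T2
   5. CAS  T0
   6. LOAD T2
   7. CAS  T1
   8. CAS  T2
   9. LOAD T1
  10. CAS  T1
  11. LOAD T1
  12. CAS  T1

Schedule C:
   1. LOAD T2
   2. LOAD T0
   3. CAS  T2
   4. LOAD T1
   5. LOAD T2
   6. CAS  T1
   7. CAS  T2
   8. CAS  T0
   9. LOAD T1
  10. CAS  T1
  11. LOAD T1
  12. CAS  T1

Run A:
T1 LOAD — after: cnt=2, r=2 — load
T1 CAS — after: cnt=3, r=2 — ok
T0 LOAD — after: cnt=3, r=3 — load
T2 LOAD — after: cnt=3, r=3 — load
T0 CAS — after: cnt=4, r=3 — ok
T2 CAS — after: cnt=4, r=3 — retry
T2 LOAD — after: cnt=4, r=4 — load
T1 LOAD — after: cnt=4, r=4 — load
T2 CAS — after: cnt=5, r=4 — ok
T1 CAS — after: cnt=5, r=4 — retry
T1 LOAD — after: cnt=5, r=5 — load
T1 CAS — after: cnt=6, r=5 — ok

A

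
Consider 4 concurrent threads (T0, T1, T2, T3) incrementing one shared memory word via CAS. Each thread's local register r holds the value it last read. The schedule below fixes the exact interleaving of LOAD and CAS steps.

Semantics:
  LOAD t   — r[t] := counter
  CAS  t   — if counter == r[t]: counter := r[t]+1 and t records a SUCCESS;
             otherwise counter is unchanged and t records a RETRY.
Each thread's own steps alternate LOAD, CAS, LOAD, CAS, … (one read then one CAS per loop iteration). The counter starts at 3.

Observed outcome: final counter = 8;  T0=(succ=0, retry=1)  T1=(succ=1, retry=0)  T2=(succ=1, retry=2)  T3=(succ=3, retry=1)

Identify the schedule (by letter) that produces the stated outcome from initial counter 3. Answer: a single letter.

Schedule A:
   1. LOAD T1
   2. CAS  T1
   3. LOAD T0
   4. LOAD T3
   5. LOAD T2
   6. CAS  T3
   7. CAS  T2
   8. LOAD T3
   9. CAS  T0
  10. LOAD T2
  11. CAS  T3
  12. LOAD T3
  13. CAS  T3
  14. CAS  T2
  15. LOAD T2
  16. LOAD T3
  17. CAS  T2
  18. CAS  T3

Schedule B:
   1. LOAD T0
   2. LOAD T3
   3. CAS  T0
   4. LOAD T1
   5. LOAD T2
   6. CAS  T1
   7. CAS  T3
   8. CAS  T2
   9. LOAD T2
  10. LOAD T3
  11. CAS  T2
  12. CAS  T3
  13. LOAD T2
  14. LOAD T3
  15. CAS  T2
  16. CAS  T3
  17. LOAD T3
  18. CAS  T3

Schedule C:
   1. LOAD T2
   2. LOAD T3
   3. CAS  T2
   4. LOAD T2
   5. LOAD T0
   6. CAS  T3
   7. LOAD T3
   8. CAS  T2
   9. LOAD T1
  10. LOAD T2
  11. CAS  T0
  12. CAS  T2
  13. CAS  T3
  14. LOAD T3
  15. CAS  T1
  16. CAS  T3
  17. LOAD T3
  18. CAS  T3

Tracing schedule A:
#1 T1 reads 3
#2 T1 CAS(3→4) writes; counter now 4
#3 T0 reads 4
#4 T3 reads 4
#5 T2 reads 4
#6 T3 CAS(4→5) writes; counter now 5
#7 T2 CAS(4→5) fails; counter now 5
#8 T3 reads 5
#9 T0 CAS(4→5) fails; counter now 5
#10 T2 reads 5
#11 T3 CAS(5→6) writes; counter now 6
#12 T3 reads 6
#13 T3 CAS(6→7) writes; counter now 7
#14 T2 CAS(5→6) fails; counter now 7
#15 T2 reads 7
#16 T3 reads 7
#17 T2 CAS(7→8) writes; counter now 8
#18 T3 CAS(7→8) fails; counter now 8

A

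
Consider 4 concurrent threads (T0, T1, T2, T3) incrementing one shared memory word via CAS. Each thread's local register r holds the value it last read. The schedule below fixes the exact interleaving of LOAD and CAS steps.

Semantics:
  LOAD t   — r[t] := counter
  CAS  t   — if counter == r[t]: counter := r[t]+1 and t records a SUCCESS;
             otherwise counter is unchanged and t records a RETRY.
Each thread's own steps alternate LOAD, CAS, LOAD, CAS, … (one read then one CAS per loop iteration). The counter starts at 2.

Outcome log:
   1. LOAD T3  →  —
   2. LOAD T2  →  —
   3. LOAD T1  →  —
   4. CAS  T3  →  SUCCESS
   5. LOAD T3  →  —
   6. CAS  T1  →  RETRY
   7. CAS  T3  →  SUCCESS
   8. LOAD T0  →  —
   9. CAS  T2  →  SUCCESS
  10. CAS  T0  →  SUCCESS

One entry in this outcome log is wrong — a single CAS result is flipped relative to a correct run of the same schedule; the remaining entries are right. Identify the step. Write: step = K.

step = 9

Re-executing:
   1) LOAD T3:  M=2  r_T3=2
   2) LOAD T2:  M=2  r_T2=2
   3) LOAD T1:  M=2  r_T1=2
   4) CAS  T3:  M=3  r_T3=2 ✓
   5) LOAD T3:  M=3  r_T3=3
   6) CAS  T1:  M=3  r_T1=2 ✗
   7) CAS  T3:  M=4  r_T3=3 ✓
   8) LOAD T0:  M=4  r_T0=4
   9) CAS  T2:  M=4  r_T2=2 ✗
  10) CAS  T0:  M=5  r_T0=4 ✓
Log disagrees first at step 9.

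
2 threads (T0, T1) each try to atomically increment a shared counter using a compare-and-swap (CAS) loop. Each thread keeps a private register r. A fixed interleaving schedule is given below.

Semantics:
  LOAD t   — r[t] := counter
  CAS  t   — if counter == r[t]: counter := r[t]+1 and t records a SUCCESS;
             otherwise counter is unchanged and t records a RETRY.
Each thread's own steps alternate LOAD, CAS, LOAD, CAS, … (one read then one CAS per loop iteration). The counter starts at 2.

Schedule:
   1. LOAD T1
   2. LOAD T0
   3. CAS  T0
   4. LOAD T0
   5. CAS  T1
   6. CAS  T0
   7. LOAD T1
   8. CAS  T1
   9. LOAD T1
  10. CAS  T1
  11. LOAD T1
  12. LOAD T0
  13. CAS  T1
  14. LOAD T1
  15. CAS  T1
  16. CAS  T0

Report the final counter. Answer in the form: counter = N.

counter = 8

[1] T1.load  rd  (counter 2, T1.r 2)
[2] T0.load  rd  (counter 2, T0.r 2)
[3] T0.cas  hit  (counter 3, T0.r 2)
[4] T0.load  rd  (counter 3, T0.r 3)
[5] T1.cas  miss  (counter 3, T1.r 2)
[6] T0.cas  hit  (counter 4, T0.r 3)
[7] T1.load  rd  (counter 4, T1.r 4)
[8] T1.cas  hit  (counter 5, T1.r 4)
[9] T1.load  rd  (counter 5, T1.r 5)
[10] T1.cas  hit  (counter 6, T1.r 5)
[11] T1.load  rd  (counter 6, T1.r 6)
[12] T0.load  rd  (counter 6, T0.r 6)
[13] T1.cas  hit  (counter 7, T1.r 6)
[14] T1.load  rd  (counter 7, T1.r 7)
[15] T1.cas  hit  (counter 8, T1.r 7)
[16] T0.cas  miss  (counter 8, T0.r 6)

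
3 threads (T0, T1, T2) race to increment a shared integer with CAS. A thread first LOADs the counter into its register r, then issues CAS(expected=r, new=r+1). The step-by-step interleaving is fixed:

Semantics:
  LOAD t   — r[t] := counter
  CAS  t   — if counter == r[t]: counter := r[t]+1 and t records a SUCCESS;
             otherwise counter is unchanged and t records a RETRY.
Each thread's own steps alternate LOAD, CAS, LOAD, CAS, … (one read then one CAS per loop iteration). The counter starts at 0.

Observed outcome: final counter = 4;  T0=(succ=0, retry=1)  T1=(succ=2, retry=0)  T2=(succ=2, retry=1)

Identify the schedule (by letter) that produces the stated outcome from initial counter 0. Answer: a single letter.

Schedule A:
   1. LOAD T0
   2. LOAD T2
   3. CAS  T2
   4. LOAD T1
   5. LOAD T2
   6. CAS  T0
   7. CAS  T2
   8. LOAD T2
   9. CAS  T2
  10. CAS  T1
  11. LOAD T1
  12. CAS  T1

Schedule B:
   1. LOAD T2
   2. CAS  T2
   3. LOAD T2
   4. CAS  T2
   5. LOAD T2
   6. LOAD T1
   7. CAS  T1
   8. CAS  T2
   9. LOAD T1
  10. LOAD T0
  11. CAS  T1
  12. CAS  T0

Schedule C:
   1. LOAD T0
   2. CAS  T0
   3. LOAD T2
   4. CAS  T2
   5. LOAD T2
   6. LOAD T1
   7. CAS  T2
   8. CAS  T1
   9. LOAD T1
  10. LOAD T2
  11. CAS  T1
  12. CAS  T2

B

Run B:
T2 LOAD — after: cnt=0, r=0 — load
T2 CAS — after: cnt=1, r=0 — ok
T2 LOAD — after: cnt=1, r=1 — load
T2 CAS — after: cnt=2, r=1 — ok
T2 LOAD — after: cnt=2, r=2 — load
T1 LOAD — after: cnt=2, r=2 — load
T1 CAS — after: cnt=3, r=2 — ok
T2 CAS — after: cnt=3, r=2 — retry
T1 LOAD — after: cnt=3, r=3 — load
T0 LOAD — after: cnt=3, r=3 — load
T1 CAS — after: cnt=4, r=3 — ok
T0 CAS — after: cnt=4, r=3 — retry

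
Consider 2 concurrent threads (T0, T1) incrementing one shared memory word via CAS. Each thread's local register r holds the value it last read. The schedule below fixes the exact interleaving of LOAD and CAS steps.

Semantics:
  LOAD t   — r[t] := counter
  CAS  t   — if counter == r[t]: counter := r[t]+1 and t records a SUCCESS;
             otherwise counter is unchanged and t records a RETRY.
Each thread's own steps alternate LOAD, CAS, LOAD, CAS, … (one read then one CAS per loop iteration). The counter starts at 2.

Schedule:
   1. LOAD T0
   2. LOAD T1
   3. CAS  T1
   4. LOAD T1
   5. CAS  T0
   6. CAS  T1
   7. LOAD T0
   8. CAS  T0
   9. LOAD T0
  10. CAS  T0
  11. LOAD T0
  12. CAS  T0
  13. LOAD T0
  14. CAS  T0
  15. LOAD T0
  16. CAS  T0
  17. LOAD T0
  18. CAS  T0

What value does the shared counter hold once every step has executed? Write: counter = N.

counter = 10

1. LOAD T0 → mem=2 r[T0]=2 [LOAD]
2. LOAD T1 → mem=2 r[T1]=2 [LOAD]
3. CAS T1 → mem=3 r[T1]=2 [OK]
4. LOAD T1 → mem=3 r[T1]=3 [LOAD]
5. CAS T0 → mem=3 r[T0]=2 [RETRY]
6. CAS T1 → mem=4 r[T1]=3 [OK]
7. LOAD T0 → mem=4 r[T0]=4 [LOAD]
8. CAS T0 → mem=5 r[T0]=4 [OK]
9. LOAD T0 → mem=5 r[T0]=5 [LOAD]
10. CAS T0 → mem=6 r[T0]=5 [OK]
11. LOAD T0 → mem=6 r[T0]=6 [LOAD]
12. CAS T0 → mem=7 r[T0]=6 [OK]
13. LOAD T0 → mem=7 r[T0]=7 [LOAD]
14. CAS T0 → mem=8 r[T0]=7 [OK]
15. LOAD T0 → mem=8 r[T0]=8 [LOAD]
16. CAS T0 → mem=9 r[T0]=8 [OK]
17. LOAD T0 → mem=9 r[T0]=9 [LOAD]
18. CAS T0 → mem=10 r[T0]=9 [OK]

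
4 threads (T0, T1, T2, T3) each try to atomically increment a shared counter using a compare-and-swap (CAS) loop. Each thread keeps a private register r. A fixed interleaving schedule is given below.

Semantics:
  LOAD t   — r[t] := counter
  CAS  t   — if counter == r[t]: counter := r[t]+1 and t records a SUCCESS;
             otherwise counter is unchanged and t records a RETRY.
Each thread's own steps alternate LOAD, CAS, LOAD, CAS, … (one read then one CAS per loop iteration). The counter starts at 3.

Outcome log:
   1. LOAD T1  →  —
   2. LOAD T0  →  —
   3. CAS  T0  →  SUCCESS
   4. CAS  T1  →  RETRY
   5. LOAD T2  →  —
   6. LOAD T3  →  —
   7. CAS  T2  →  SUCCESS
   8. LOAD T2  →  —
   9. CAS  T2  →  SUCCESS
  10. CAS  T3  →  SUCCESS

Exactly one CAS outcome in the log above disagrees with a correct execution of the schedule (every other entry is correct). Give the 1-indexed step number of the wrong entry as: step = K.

Re-executing:
step 1: T1 LOAD ⇒ load; ctr=3 reg=3
step 2: T0 LOAD ⇒ load; ctr=3 reg=3
step 3: T0 CAS ⇒ ok; ctr=4 reg=3
step 4: T1 CAS ⇒ retry; ctr=4 reg=3
step 5: T2 LOAD ⇒ load; ctr=4 reg=4
step 6: T3 LOAD ⇒ load; ctr=4 reg=4
step 7: T2 CAS ⇒ ok; ctr=5 reg=4
step 8: T2 LOAD ⇒ load; ctr=5 reg=5
step 9: T2 CAS ⇒ ok; ctr=6 reg=5
step 10: T3 CAS ⇒ retry; ctr=6 reg=4
Mismatch at 10.

step = 10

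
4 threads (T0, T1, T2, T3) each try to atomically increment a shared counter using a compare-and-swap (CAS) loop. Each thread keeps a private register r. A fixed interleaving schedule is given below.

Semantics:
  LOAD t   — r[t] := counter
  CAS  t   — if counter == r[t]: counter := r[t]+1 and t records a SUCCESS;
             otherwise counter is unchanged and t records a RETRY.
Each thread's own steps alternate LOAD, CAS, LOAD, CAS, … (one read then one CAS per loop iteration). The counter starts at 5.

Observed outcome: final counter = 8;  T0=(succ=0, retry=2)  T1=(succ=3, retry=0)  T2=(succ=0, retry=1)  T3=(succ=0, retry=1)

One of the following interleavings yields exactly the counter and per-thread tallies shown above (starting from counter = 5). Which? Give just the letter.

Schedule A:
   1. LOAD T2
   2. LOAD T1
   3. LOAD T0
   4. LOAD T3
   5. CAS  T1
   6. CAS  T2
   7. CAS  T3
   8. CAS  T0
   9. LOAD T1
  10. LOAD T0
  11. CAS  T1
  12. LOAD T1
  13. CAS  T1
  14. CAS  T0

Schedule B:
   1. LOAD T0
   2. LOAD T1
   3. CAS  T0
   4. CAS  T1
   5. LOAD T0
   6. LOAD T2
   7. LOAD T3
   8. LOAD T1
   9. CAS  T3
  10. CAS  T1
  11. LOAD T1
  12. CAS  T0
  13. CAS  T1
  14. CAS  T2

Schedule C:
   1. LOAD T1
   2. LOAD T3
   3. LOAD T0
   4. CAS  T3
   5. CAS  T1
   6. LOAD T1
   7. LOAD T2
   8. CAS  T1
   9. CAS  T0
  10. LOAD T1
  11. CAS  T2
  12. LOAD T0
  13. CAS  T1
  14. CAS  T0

A

Tracing schedule A:
[1] T2.load  rd  (counter 5, T2.r 5)
[2] T1.load  rd  (counter 5, T1.r 5)
[3] T0.load  rd  (counter 5, T0.r 5)
[4] T3.load  rd  (counter 5, T3.r 5)
[5] T1.cas  hit  (counter 6, T1.r 5)
[6] T2.cas  miss  (counter 6, T2.r 5)
[7] T3.cas  miss  (counter 6, T3.r 5)
[8] T0.cas  miss  (counter 6, T0.r 5)
[9] T1.load  rd  (counter 6, T1.r 6)
[10] T0.load  rd  (counter 6, T0.r 6)
[11] T1.cas  hit  (counter 7, T1.r 6)
[12] T1.load  rd  (counter 7, T1.r 7)
[13] T1.cas  hit  (counter 8, T1.r 7)
[14] T0.cas  miss  (counter 8, T0.r 6)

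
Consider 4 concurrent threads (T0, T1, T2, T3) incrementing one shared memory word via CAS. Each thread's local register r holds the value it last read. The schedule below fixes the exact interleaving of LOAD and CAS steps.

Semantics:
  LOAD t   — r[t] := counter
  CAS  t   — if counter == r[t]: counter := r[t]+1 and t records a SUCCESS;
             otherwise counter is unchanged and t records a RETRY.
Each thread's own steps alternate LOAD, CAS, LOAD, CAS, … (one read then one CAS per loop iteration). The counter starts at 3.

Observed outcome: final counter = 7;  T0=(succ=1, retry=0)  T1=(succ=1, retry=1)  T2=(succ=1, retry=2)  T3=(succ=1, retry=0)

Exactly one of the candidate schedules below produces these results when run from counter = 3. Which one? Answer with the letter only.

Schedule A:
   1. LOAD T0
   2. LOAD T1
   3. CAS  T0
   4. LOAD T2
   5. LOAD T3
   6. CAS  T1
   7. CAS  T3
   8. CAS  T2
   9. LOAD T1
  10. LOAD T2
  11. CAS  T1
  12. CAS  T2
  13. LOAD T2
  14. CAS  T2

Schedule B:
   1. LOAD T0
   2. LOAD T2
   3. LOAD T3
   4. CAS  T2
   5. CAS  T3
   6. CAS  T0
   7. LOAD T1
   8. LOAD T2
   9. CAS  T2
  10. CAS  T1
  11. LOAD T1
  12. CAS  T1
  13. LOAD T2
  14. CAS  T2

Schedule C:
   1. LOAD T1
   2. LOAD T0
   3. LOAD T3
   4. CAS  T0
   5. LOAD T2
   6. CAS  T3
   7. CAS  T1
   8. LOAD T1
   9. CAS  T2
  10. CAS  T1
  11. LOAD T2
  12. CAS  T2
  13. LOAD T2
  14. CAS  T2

A

Tracing schedule A:
#1 T0 reads 3
#2 T1 reads 3
#3 T0 CAS(3→4) writes; counter now 4
#4 T2 reads 4
#5 T3 reads 4
#6 T1 CAS(3→4) fails; counter now 4
#7 T3 CAS(4→5) writes; counter now 5
#8 T2 CAS(4→5) fails; counter now 5
#9 T1 reads 5
#10 T2 reads 5
#11 T1 CAS(5→6) writes; counter now 6
#12 T2 CAS(5→6) fails; counter now 6
#13 T2 reads 6
#14 T2 CAS(6→7) writes; counter now 7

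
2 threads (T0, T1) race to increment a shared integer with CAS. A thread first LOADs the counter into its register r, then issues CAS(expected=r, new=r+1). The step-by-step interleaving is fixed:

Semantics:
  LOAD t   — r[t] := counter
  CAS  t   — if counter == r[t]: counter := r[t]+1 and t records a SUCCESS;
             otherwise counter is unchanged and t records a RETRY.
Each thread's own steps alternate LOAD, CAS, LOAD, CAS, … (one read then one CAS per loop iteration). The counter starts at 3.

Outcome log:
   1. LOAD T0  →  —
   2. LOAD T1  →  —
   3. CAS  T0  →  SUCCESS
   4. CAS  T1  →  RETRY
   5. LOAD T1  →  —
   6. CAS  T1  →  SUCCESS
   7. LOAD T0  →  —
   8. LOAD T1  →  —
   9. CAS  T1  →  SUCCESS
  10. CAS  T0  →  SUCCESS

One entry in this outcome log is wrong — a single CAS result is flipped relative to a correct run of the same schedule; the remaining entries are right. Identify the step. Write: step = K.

Re-executing:
1. LOAD T0 → mem=3 r[T0]=3 [LOAD]
2. LOAD T1 → mem=3 r[T1]=3 [LOAD]
3. CAS T0 → mem=4 r[T0]=3 [OK]
4. CAS T1 → mem=4 r[T1]=3 [RETRY]
5. LOAD T1 → mem=4 r[T1]=4 [LOAD]
6. CAS T1 → mem=5 r[T1]=4 [OK]
7. LOAD T0 → mem=5 r[T0]=5 [LOAD]
8. LOAD T1 → mem=5 r[T1]=5 [LOAD]
9. CAS T1 → mem=6 r[T1]=5 [OK]
10. CAS T0 → mem=6 r[T0]=5 [RETRY]
Log disagrees first at step 10.

step = 10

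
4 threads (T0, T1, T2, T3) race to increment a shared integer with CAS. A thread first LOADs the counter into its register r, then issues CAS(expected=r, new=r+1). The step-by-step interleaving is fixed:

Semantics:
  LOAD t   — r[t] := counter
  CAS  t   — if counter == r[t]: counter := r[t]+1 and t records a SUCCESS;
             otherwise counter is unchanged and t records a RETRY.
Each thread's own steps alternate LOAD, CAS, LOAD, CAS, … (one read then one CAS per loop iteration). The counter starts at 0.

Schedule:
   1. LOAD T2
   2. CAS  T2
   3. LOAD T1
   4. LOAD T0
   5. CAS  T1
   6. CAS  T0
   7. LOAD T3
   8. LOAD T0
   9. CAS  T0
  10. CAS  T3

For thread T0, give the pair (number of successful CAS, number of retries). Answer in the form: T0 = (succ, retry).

[1] T2.load  rd  (counter 0, T2.r 0)
[2] T2.cas  hit  (counter 1, T2.r 0)
[3] T1.load  rd  (counter 1, T1.r 1)
[4] T0.load  rd  (counter 1, T0.r 1)
[5] T1.cas  hit  (counter 2, T1.r 1)
[6] T0.cas  miss  (counter 2, T0.r 1)
[7] T3.load  rd  (counter 2, T3.r 2)
[8] T0.load  rd  (counter 2, T0.r 2)
[9] T0.cas  hit  (counter 3, T0.r 2)
[10] T3.cas  miss  (counter 3, T3.r 2)

T0 = (1, 1)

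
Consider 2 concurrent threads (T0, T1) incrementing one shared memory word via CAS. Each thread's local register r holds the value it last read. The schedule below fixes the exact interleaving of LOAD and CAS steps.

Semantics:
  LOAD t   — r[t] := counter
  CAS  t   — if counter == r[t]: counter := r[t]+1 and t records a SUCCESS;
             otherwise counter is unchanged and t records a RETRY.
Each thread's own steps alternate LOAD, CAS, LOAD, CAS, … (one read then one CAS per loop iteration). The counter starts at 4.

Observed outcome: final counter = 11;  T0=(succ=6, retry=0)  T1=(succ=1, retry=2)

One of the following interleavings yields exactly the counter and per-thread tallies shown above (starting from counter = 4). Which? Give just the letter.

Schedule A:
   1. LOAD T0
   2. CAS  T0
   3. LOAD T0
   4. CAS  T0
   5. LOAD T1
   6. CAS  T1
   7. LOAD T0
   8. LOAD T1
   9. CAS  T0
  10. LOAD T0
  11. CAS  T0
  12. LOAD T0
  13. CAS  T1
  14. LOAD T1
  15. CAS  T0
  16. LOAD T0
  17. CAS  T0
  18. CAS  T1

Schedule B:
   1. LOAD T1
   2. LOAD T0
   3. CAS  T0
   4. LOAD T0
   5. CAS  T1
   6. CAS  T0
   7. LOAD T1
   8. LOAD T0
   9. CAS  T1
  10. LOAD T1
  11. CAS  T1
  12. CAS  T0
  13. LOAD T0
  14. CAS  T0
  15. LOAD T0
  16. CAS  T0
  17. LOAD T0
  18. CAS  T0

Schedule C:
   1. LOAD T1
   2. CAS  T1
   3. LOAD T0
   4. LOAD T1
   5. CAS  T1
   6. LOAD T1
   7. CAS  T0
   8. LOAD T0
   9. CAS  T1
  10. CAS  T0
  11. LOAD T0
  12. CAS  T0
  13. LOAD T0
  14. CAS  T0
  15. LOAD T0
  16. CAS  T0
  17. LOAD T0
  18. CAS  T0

Simulating candidate A:
#1 T0 reads 4
#2 T0 CAS(4→5) writes; counter now 5
#3 T0 reads 5
#4 T0 CAS(5→6) writes; counter now 6
#5 T1 reads 6
#6 T1 CAS(6→7) writes; counter now 7
#7 T0 reads 7
#8 T1 reads 7
#9 T0 CAS(7→8) writes; counter now 8
#10 T0 reads 8
#11 T0 CAS(8→9) writes; counter now 9
#12 T0 reads 9
#13 T1 CAS(7→8) fails; counter now 9
#14 T1 reads 9
#15 T0 CAS(9→10) writes; counter now 10
#16 T0 reads 10
#17 T0 CAS(10→11) writes; counter now 11
#18 T1 CAS(9→10) fails; counter now 11

A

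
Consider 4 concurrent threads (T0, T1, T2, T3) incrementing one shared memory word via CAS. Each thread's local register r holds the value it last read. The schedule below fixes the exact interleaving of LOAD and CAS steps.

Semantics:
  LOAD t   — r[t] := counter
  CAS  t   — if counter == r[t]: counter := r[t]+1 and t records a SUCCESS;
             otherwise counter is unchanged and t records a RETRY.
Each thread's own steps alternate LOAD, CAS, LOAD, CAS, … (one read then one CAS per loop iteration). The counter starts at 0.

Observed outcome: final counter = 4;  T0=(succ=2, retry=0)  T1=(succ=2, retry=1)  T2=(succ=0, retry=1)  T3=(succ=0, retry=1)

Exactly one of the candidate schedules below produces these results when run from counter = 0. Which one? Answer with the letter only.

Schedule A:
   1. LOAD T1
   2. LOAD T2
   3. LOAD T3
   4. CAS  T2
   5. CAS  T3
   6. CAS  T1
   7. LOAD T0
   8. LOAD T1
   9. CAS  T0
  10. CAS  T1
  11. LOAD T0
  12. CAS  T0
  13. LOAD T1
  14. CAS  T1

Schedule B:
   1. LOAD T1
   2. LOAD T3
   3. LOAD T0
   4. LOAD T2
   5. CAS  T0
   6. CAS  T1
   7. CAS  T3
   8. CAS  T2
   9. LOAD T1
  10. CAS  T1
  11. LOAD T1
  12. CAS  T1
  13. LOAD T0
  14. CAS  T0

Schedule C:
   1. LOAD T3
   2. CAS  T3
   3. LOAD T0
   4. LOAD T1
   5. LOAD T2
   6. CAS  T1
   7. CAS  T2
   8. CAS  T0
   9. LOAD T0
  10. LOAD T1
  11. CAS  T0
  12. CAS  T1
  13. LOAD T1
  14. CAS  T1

B

Tracing schedule B:
T1 LOAD — after: cnt=0, r=0 — load
T3 LOAD — after: cnt=0, r=0 — load
T0 LOAD — after: cnt=0, r=0 — load
T2 LOAD — after: cnt=0, r=0 — load
T0 CAS — after: cnt=1, r=0 — ok
T1 CAS — after: cnt=1, r=0 — retry
T3 CAS — after: cnt=1, r=0 — retry
T2 CAS — after: cnt=1, r=0 — retry
T1 LOAD — after: cnt=1, r=1 — load
T1 CAS — after: cnt=2, r=1 — ok
T1 LOAD — after: cnt=2, r=2 — load
T1 CAS — after: cnt=3, r=2 — ok
T0 LOAD — after: cnt=3, r=3 — load
T0 CAS — after: cnt=4, r=3 — ok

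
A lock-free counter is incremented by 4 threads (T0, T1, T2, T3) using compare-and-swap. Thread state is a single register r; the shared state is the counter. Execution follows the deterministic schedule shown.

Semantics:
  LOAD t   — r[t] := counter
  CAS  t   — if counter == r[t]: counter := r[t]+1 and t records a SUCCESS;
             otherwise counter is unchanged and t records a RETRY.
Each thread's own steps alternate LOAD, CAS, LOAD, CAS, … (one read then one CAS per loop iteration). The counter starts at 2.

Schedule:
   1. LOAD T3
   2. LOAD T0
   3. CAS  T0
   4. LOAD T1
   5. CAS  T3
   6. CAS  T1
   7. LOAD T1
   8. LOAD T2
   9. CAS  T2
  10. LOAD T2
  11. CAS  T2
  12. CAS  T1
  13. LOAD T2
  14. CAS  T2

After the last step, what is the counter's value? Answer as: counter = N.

step 1: T3 LOAD ⇒ load; ctr=2 reg=2
step 2: T0 LOAD ⇒ load; ctr=2 reg=2
step 3: T0 CAS ⇒ ok; ctr=3 reg=2
step 4: T1 LOAD ⇒ load; ctr=3 reg=3
step 5: T3 CAS ⇒ retry; ctr=3 reg=2
step 6: T1 CAS ⇒ ok; ctr=4 reg=3
step 7: T1 LOAD ⇒ load; ctr=4 reg=4
step 8: T2 LOAD ⇒ load; ctr=4 reg=4
step 9: T2 CAS ⇒ ok; ctr=5 reg=4
step 10: T2 LOAD ⇒ load; ctr=5 reg=5
step 11: T2 CAS ⇒ ok; ctr=6 reg=5
step 12: T1 CAS ⇒ retry; ctr=6 reg=4
step 13: T2 LOAD ⇒ load; ctr=6 reg=6
step 14: T2 CAS ⇒ ok; ctr=7 reg=6

counter = 7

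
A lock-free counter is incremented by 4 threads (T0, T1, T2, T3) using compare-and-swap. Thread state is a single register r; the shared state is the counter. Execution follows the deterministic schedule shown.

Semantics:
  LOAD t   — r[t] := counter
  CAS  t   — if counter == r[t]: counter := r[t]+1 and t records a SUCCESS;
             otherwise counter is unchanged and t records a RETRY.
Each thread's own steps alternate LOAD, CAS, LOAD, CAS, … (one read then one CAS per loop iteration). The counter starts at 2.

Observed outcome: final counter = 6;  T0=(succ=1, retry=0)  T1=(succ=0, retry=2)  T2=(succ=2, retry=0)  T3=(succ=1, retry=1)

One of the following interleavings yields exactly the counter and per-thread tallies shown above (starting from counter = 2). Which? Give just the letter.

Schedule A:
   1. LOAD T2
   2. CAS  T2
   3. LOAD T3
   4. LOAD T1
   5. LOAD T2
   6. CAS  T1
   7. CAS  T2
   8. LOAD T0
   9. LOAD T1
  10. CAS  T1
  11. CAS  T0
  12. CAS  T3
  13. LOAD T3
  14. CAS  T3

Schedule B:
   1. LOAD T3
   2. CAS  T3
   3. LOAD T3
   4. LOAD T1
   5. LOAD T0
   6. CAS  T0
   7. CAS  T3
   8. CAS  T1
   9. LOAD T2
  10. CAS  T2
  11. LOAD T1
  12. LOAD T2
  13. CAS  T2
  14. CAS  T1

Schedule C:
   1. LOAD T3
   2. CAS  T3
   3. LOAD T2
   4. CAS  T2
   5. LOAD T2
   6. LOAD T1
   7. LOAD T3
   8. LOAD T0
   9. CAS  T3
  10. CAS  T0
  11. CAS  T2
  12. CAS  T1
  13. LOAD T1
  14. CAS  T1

B

Tracing schedule B:
step 1: T3 LOAD ⇒ load; ctr=2 reg=2
step 2: T3 CAS ⇒ ok; ctr=3 reg=2
step 3: T3 LOAD ⇒ load; ctr=3 reg=3
step 4: T1 LOAD ⇒ load; ctr=3 reg=3
step 5: T0 LOAD ⇒ load; ctr=3 reg=3
step 6: T0 CAS ⇒ ok; ctr=4 reg=3
step 7: T3 CAS ⇒ retry; ctr=4 reg=3
step 8: T1 CAS ⇒ retry; ctr=4 reg=3
step 9: T2 LOAD ⇒ load; ctr=4 reg=4
step 10: T2 CAS ⇒ ok; ctr=5 reg=4
step 11: T1 LOAD ⇒ load; ctr=5 reg=5
step 12: T2 LOAD ⇒ load; ctr=5 reg=5
step 13: T2 CAS ⇒ ok; ctr=6 reg=5
step 14: T1 CAS ⇒ retry; ctr=6 reg=5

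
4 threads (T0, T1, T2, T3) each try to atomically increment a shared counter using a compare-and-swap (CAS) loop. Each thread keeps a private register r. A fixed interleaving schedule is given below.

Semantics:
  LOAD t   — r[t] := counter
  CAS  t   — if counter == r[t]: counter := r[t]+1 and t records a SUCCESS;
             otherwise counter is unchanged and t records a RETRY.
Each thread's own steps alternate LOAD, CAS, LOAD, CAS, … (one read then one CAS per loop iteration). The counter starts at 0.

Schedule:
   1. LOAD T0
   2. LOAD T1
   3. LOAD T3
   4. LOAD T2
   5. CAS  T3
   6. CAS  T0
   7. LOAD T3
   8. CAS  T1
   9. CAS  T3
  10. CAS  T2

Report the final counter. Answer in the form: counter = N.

   1) LOAD T0:  M=0  r_T0=0
   2) LOAD T1:  M=0  r_T1=0
   3) LOAD T3:  M=0  r_T3=0
   4) LOAD T2:  M=0  r_T2=0
   5) CAS  T3:  M=1  r_T3=0 ✓
   6) CAS  T0:  M=1  r_T0=0 ✗
   7) LOAD T3:  M=1  r_T3=1
   8) CAS  T1:  M=1  r_T1=0 ✗
   9) CAS  T3:  M=2  r_T3=1 ✓
  10) CAS  T2:  M=2  r_T2=0 ✗

counter = 2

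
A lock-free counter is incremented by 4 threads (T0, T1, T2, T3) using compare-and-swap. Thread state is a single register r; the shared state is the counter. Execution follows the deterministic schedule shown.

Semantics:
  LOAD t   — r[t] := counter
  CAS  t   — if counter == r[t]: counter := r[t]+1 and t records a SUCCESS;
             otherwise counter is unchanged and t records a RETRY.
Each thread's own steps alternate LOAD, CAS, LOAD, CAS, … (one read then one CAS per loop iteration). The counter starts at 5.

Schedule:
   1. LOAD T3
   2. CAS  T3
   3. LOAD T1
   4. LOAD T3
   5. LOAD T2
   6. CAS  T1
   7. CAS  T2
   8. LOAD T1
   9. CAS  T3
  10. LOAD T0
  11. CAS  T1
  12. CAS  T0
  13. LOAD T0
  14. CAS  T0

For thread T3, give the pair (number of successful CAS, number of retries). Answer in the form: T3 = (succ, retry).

T3 LOAD — after: cnt=5, r=5 — load
T3 CAS — after: cnt=6, r=5 — ok
T1 LOAD — after: cnt=6, r=6 — load
T3 LOAD — after: cnt=6, r=6 — load
T2 LOAD — after: cnt=6, r=6 — load
T1 CAS — after: cnt=7, r=6 — ok
T2 CAS — after: cnt=7, r=6 — retry
T1 LOAD — after: cnt=7, r=7 — load
T3 CAS — after: cnt=7, r=6 — retry
T0 LOAD — after: cnt=7, r=7 — load
T1 CAS — after: cnt=8, r=7 — ok
T0 CAS — after: cnt=8, r=7 — retry
T0 LOAD — after: cnt=8, r=8 — load
T0 CAS — after: cnt=9, r=8 — ok

T3 = (1, 1)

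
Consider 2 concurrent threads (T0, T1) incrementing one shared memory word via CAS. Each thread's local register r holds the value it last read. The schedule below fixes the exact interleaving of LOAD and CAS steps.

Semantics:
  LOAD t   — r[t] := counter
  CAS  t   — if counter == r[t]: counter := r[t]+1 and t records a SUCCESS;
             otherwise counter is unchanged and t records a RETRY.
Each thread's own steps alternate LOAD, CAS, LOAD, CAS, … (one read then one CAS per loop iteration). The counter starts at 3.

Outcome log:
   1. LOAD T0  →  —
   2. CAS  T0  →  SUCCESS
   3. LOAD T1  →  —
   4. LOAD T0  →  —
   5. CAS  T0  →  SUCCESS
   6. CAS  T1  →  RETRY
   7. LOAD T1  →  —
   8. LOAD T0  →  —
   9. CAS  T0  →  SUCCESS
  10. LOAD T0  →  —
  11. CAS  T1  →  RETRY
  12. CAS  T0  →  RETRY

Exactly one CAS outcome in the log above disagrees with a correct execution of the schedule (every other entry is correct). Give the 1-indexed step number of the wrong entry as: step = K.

step = 12

Reference trace:
   1) LOAD T0:  M=3  r_T0=3
   2) CAS  T0:  M=4  r_T0=3 ✓
   3) LOAD T1:  M=4  r_T1=4
   4) LOAD T0:  M=4  r_T0=4
   5) CAS  T0:  M=5  r_T0=4 ✓
   6) CAS  T1:  M=5  r_T1=4 ✗
   7) LOAD T1:  M=5  r_T1=5
   8) LOAD T0:  M=5  r_T0=5
   9) CAS  T0:  M=6  r_T0=5 ✓
  10) LOAD T0:  M=6  r_T0=6
  11) CAS  T1:  M=6  r_T1=5 ✗
  12) CAS  T0:  M=7  r_T0=6 ✓
Mismatch at 12.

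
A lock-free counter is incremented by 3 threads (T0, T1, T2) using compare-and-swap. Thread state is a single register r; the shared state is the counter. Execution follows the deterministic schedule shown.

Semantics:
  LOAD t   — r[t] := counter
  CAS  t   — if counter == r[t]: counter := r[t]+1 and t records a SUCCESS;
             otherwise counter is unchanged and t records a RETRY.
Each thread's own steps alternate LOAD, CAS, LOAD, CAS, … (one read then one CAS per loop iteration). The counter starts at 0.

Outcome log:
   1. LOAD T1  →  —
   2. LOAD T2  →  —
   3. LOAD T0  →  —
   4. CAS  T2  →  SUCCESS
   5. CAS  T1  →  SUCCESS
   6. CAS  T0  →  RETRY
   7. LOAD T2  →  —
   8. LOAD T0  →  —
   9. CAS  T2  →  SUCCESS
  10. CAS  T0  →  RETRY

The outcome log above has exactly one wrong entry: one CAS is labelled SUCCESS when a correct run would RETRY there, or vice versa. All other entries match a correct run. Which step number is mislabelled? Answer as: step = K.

step = 5

Re-executing:
1. LOAD T1 → mem=0 r[T1]=0 [LOAD]
2. LOAD T2 → mem=0 r[T2]=0 [LOAD]
3. LOAD T0 → mem=0 r[T0]=0 [LOAD]
4. CAS T2 → mem=1 r[T2]=0 [OK]
5. CAS T1 → mem=1 r[T1]=0 [RETRY]
6. CAS T0 → mem=1 r[T0]=0 [RETRY]
7. LOAD T2 → mem=1 r[T2]=1 [LOAD]
8. LOAD T0 → mem=1 r[T0]=1 [LOAD]
9. CAS T2 → mem=2 r[T2]=1 [OK]
10. CAS T0 → mem=2 r[T0]=1 [RETRY]
Flip is step 5.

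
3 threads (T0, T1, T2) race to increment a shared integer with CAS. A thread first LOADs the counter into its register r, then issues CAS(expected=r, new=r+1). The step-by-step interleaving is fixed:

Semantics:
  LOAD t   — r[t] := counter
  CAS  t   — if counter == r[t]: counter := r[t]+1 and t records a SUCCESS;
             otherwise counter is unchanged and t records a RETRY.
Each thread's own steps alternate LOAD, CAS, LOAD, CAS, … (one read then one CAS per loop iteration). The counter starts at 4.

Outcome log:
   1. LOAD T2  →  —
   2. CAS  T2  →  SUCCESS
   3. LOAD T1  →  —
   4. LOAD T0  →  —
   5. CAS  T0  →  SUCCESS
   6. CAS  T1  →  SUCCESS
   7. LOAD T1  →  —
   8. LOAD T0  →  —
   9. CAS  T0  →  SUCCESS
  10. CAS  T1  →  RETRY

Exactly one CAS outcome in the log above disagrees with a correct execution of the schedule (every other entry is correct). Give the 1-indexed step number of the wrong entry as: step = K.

step = 6

Correct run:
T2 LOAD — after: cnt=4, r=4 — load
T2 CAS — after: cnt=5, r=4 — ok
T1 LOAD — after: cnt=5, r=5 — load
T0 LOAD — after: cnt=5, r=5 — load
T0 CAS — after: cnt=6, r=5 — ok
T1 CAS — after: cnt=6, r=5 — retry
T1 LOAD — after: cnt=6, r=6 — load
T0 LOAD — after: cnt=6, r=6 — load
T0 CAS — after: cnt=7, r=6 — ok
T1 CAS — after: cnt=7, r=6 — retry
Flip is step 6.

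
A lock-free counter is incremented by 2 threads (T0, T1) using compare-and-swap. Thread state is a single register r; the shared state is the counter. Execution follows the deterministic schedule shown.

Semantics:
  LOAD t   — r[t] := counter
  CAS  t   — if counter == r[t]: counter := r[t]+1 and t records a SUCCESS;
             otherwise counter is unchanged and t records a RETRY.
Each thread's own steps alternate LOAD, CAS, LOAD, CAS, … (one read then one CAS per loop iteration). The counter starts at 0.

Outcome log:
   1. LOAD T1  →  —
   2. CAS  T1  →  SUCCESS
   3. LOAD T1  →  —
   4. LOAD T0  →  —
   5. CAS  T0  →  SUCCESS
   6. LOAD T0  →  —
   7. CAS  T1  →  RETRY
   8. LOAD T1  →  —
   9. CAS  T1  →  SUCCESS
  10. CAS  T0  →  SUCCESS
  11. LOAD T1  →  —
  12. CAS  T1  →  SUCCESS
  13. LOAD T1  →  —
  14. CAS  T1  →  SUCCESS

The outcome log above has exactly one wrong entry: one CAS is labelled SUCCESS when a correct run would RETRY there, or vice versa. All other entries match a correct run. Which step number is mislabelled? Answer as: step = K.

step = 10

Re-executing:
T1 LOAD — after: cnt=0, r=0 — load
T1 CAS — after: cnt=1, r=0 — ok
T1 LOAD — after: cnt=1, r=1 — load
T0 LOAD — after: cnt=1, r=1 — load
T0 CAS — after: cnt=2, r=1 — ok
T0 LOAD — after: cnt=2, r=2 — load
T1 CAS — after: cnt=2, r=1 — retry
T1 LOAD — after: cnt=2, r=2 — load
T1 CAS — after: cnt=3, r=2 — ok
T0 CAS — after: cnt=3, r=2 — retry
T1 LOAD — after: cnt=3, r=3 — load
T1 CAS — after: cnt=4, r=3 — ok
T1 LOAD — after: cnt=4, r=4 — load
T1 CAS — after: cnt=5, r=4 — ok
Log disagrees first at step 10.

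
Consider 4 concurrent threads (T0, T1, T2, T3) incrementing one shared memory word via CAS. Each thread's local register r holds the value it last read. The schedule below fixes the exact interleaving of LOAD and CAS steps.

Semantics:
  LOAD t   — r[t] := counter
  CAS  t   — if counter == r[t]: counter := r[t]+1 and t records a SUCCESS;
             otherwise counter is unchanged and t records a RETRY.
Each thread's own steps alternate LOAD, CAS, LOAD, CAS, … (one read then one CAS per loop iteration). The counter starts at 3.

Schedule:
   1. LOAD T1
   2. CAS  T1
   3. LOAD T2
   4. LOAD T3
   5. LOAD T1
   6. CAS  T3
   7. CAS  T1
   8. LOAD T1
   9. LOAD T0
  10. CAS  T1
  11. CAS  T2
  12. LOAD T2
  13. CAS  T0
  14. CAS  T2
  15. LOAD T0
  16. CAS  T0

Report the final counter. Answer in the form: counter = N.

1. LOAD T1 → mem=3 r[T1]=3 [LOAD]
2. CAS T1 → mem=4 r[T1]=3 [OK]
3. LOAD T2 → mem=4 r[T2]=4 [LOAD]
4. LOAD T3 → mem=4 r[T3]=4 [LOAD]
5. LOAD T1 → mem=4 r[T1]=4 [LOAD]
6. CAS T3 → mem=5 r[T3]=4 [OK]
7. CAS T1 → mem=5 r[T1]=4 [RETRY]
8. LOAD T1 → mem=5 r[T1]=5 [LOAD]
9. LOAD T0 → mem=5 r[T0]=5 [LOAD]
10. CAS T1 → mem=6 r[T1]=5 [OK]
11. CAS T2 → mem=6 r[T2]=4 [RETRY]
12. LOAD T2 → mem=6 r[T2]=6 [LOAD]
13. CAS T0 → mem=6 r[T0]=5 [RETRY]
14. CAS T2 → mem=7 r[T2]=6 [OK]
15. LOAD T0 → mem=7 r[T0]=7 [LOAD]
16. CAS T0 → mem=8 r[T0]=7 [OK]

counter = 8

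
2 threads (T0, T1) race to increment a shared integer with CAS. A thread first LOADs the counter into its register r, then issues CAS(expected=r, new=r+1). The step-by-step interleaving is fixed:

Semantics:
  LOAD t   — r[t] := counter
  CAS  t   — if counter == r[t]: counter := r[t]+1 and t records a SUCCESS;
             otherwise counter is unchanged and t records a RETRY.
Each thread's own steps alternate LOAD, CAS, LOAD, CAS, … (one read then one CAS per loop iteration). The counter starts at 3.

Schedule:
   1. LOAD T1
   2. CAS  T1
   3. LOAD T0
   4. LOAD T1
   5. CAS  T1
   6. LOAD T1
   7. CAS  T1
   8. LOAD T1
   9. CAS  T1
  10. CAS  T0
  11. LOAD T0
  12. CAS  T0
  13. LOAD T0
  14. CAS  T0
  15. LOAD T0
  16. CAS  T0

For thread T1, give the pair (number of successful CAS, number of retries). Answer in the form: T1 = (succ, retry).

#1 T1 reads 3
#2 T1 CAS(3→4) writes; counter now 4
#3 T0 reads 4
#4 T1 reads 4
#5 T1 CAS(4→5) writes; counter now 5
#6 T1 reads 5
#7 T1 CAS(5→6) writes; counter now 6
#8 T1 reads 6
#9 T1 CAS(6→7) writes; counter now 7
#10 T0 CAS(4→5) fails; counter now 7
#11 T0 reads 7
#12 T0 CAS(7→8) writes; counter now 8
#13 T0 reads 8
#14 T0 CAS(8→9) writes; counter now 9
#15 T0 reads 9
#16 T0 CAS(9→10) writes; counter now 10

T1 = (4, 0)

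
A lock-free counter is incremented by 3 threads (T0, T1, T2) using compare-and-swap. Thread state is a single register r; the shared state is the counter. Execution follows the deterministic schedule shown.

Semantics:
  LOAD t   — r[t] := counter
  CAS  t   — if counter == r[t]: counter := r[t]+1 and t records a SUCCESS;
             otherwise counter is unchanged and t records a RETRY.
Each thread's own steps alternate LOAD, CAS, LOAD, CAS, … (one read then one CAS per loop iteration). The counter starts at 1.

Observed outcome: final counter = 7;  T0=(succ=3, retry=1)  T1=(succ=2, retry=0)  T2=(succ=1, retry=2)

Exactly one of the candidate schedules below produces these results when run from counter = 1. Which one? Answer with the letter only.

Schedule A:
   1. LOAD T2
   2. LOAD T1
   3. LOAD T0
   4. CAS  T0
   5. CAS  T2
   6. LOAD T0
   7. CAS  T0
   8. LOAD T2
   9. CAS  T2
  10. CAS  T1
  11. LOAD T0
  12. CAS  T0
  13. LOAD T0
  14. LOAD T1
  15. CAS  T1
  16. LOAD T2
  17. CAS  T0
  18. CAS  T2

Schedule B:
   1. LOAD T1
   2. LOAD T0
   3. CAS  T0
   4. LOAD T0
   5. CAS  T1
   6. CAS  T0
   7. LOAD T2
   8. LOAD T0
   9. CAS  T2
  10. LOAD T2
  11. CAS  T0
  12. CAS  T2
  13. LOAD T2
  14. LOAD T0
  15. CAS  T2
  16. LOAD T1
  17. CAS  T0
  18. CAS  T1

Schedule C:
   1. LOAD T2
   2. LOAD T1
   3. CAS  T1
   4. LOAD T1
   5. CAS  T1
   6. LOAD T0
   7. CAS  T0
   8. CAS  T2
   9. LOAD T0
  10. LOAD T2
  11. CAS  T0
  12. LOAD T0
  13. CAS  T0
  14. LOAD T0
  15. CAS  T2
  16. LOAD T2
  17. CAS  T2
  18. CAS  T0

Run C:
   1) LOAD T2:  M=1  r_T2=1
   2) LOAD T1:  M=1  r_T1=1
   3) CAS  T1:  M=2  r_T1=1 ✓
   4) LOAD T1:  M=2  r_T1=2
   5) CAS  T1:  M=3  r_T1=2 ✓
   6) LOAD T0:  M=3  r_T0=3
   7) CAS  T0:  M=4  r_T0=3 ✓
   8) CAS  T2:  M=4  r_T2=1 ✗
   9) LOAD T0:  M=4  r_T0=4
  10) LOAD T2:  M=4  r_T2=4
  11) CAS  T0:  M=5  r_T0=4 ✓
  12) LOAD T0:  M=5  r_T0=5
  13) CAS  T0:  M=6  r_T0=5 ✓
  14) LOAD T0:  M=6  r_T0=6
  15) CAS  T2:  M=6  r_T2=4 ✗
  16) LOAD T2:  M=6  r_T2=6
  17) CAS  T2:  M=7  r_T2=6 ✓
  18) CAS  T0:  M=7  r_T0=6 ✗

C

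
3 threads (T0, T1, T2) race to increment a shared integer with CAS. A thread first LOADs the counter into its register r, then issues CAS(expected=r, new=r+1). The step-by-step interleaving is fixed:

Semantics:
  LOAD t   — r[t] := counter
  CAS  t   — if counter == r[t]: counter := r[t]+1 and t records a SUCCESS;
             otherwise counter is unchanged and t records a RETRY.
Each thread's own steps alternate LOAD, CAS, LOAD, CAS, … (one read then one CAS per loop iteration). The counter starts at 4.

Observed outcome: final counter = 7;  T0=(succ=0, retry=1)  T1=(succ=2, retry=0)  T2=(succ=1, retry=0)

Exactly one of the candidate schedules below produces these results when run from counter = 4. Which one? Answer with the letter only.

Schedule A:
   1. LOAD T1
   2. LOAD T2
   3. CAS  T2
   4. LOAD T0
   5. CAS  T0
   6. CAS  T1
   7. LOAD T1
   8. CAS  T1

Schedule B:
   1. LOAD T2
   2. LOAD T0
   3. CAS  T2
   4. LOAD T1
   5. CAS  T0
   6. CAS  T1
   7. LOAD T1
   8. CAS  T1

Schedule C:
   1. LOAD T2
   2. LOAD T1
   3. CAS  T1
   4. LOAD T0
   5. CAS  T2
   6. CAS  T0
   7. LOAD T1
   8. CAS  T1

Tracing schedule B:
T2 LOAD — after: cnt=4, r=4 — load
T0 LOAD — after: cnt=4, r=4 — load
T2 CAS — after: cnt=5, r=4 — ok
T1 LOAD — after: cnt=5, r=5 — load
T0 CAS — after: cnt=5, r=4 — retry
T1 CAS — after: cnt=6, r=5 — ok
T1 LOAD — after: cnt=6, r=6 — load
T1 CAS — after: cnt=7, r=6 — ok

B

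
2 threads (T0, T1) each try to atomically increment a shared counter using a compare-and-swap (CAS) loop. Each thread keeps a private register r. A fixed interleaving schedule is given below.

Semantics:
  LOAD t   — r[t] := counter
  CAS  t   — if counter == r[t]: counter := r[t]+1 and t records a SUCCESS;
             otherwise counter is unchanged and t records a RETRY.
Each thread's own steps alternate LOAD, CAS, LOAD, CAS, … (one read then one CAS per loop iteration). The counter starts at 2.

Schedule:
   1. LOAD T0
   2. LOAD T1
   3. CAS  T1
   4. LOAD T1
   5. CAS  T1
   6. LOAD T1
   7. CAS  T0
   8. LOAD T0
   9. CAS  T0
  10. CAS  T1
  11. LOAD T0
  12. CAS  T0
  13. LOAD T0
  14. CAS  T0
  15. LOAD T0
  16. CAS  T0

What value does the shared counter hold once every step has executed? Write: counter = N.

counter = 8

#1 T0 reads 2
#2 T1 reads 2
#3 T1 CAS(2→3) writes; counter now 3
#4 T1 reads 3
#5 T1 CAS(3→4) writes; counter now 4
#6 T1 reads 4
#7 T0 CAS(2→3) fails; counter now 4
#8 T0 reads 4
#9 T0 CAS(4→5) writes; counter now 5
#10 T1 CAS(4→5) fails; counter now 5
#11 T0 reads 5
#12 T0 CAS(5→6) writes; counter now 6
#13 T0 reads 6
#14 T0 CAS(6→7) writes; counter now 7
#15 T0 reads 7
#16 T0 CAS(7→8) writes; counter now 8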